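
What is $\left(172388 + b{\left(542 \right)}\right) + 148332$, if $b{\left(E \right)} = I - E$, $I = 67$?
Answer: $320245$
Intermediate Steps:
$b{\left(E \right)} = 67 - E$
$\left(172388 + b{\left(542 \right)}\right) + 148332 = \left(172388 + \left(67 - 542\right)\right) + 148332 = \left(172388 - 475\right) + 148332 = 171913 + 148332 = 320245$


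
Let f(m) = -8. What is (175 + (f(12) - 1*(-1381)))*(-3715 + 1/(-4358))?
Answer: -12531037554/2179 ≈ -5.7508e+6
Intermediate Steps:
(175 + (f(12) - 1*(-1381)))*(-3715 + 1/(-4358)) = (175 + (-8 - 1*(-1381)))*(-3715 + 1/(-4358)) = (175 + (-8 + 1381))*(-3715 - 1/4358) = (175 + 1373)*(-16189971/4358) = 1548*(-16189971/4358) = -12531037554/2179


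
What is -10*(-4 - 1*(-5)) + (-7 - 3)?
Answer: -20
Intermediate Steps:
-10*(-4 - 1*(-5)) + (-7 - 3) = -10*(-4 + 5) - 10 = -10*1 - 10 = -10 - 10 = -20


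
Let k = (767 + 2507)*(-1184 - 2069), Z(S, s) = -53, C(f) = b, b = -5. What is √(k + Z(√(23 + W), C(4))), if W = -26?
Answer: 15*I*√47335 ≈ 3263.5*I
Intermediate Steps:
C(f) = -5
k = -10650322 (k = 3274*(-3253) = -10650322)
√(k + Z(√(23 + W), C(4))) = √(-10650322 - 53) = √(-10650375) = 15*I*√47335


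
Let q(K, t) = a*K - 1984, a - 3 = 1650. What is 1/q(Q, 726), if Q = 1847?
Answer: 1/3051107 ≈ 3.2775e-7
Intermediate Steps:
a = 1653 (a = 3 + 1650 = 1653)
q(K, t) = -1984 + 1653*K (q(K, t) = 1653*K - 1984 = -1984 + 1653*K)
1/q(Q, 726) = 1/(-1984 + 1653*1847) = 1/(-1984 + 3053091) = 1/3051107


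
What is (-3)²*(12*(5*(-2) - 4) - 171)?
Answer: -3051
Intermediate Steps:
(-3)²*(12*(5*(-2) - 4) - 171) = 9*(12*(-10 - 4) - 171) = 9*(12*(-14) - 171) = 9*(-168 - 171) = 9*(-339) = -3051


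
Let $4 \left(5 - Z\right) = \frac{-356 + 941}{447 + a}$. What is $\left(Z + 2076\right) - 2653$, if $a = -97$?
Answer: $- \frac{160277}{280} \approx -572.42$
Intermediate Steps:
$Z = \frac{1283}{280}$ ($Z = 5 - \frac{\left(-356 + 941\right) \frac{1}{447 - 97}}{4} = 5 - \frac{585 \cdot \frac{1}{350}}{4} = 5 - \frac{117}{280} = \frac{1283}{280} \approx 4.5821$)
$\left(Z + 2076\right) - 2653 = \left(\frac{1283}{280} + 2076\right) - 2653 = \frac{582563}{280} - 2653 = - \frac{160277}{280}$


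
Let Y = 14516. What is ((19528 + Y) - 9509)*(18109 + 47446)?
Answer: 1608391925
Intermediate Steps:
((19528 + Y) - 9509)*(18109 + 47446) = ((19528 + 14516) - 9509)*(18109 + 47446) = (34044 - 9509)*65555 = 24535*65555 = 1608391925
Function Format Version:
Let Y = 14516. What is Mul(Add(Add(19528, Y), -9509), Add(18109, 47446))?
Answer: 1608391925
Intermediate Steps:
Mul(Add(Add(19528, Y), -9509), Add(18109, 47446)) = Mul(Add(Add(19528, 14516), -9509), Add(18109, 47446)) = Mul(Add(34044, -9509), 65555) = Mul(24535, 65555) = 1608391925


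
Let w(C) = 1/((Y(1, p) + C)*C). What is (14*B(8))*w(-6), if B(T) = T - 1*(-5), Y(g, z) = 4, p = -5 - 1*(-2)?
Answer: 91/6 ≈ 15.167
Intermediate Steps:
p = -3 (p = -5 + 2 = -3)
B(T) = 5 + T (B(T) = T + 5 = 5 + T)
w(C) = 1/(C*(4 + C)) (w(C) = 1/((4 + C)*C) = 1/(C*(4 + C)))
(14*B(8))*w(-6) = (14*(5 + 8))*(1/((-6)*(4 - 6))) = (14*13)*(-1/6/(-2)) = 182*(-1/6*(-1/2)) = 182*(1/12) = 91/6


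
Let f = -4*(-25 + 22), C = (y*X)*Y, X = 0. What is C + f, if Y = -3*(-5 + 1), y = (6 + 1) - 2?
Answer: 12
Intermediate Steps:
y = 5 (y = 7 - 2 = 5)
Y = 12 (Y = -3*(-4) = 12)
C = 0 (C = (5*0)*12 = 0*12 = 0)
f = 12 (f = -4*(-3) = 12)
C + f = 0 + 12 = 12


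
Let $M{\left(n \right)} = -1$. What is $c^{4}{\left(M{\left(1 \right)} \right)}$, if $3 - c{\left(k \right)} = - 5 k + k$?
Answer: $1$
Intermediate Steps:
$c{\left(k \right)} = 3 + 4 k$ ($c{\left(k \right)} = 3 - \left(- 5 k + k\right) = 3 - - 4 k = 3 + 4 k$)
$c^{4}{\left(M{\left(1 \right)} \right)} = \left(3 + 4 \left(-1\right)\right)^{4} = \left(3 - 4\right)^{4} = \left(-1\right)^{4} = 1$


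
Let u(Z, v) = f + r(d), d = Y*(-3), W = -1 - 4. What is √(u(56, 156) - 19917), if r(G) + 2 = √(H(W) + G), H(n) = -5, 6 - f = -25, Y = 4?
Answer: √(-19888 + I*√17) ≈ 0.015 + 141.02*I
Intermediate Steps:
W = -5
f = 31 (f = 6 - 1*(-25) = 6 + 25 = 31)
d = -12 (d = 4*(-3) = -12)
r(G) = -2 + √(-5 + G)
u(Z, v) = 29 + I*√17 (u(Z, v) = 31 + (-2 + √(-5 - 12)) = 31 + (-2 + √(-17)) = 31 + (-2 + I*√17) = 29 + I*√17)
√(u(56, 156) - 19917) = √((29 + I*√17) - 19917) = √(-19888 + I*√17)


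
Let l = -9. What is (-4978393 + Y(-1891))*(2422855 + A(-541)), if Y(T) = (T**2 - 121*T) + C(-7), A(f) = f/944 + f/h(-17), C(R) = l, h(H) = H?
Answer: -22818376947699685/8024 ≈ -2.8438e+12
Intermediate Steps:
C(R) = -9
A(f) = -927*f/16048 (A(f) = f/944 + f/(-17) = f*(1/944) + f*(-1/17) = f/944 - f/17 = -927*f/16048)
Y(T) = -9 + T**2 - 121*T (Y(T) = (T**2 - 121*T) - 9 = -9 + T**2 - 121*T)
(-4978393 + Y(-1891))*(2422855 + A(-541)) = (-4978393 + (-9 + (-1891)**2 - 121*(-1891)))*(2422855 - 927/16048*(-541)) = (-4978393 + (-9 + 3575881 + 228811))*(2422855 + 501507/16048) = (-4978393 + 3804683)*(38882478547/16048) = -1173710*38882478547/16048 = -22818376947699685/8024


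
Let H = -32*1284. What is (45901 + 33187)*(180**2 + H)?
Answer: -687116544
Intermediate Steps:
H = -41088
(45901 + 33187)*(180**2 + H) = (45901 + 33187)*(180**2 - 41088) = 79088*(32400 - 41088) = 79088*(-8688) = -687116544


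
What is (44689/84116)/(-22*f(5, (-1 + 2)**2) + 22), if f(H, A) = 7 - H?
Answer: -44689/1850552 ≈ -0.024149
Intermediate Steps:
(44689/84116)/(-22*f(5, (-1 + 2)**2) + 22) = (44689/84116)/(-22*(7 - 1*5) + 22) = (44689*(1/84116))/(-22*(7 - 5) + 22) = 44689/(84116*(-22*2 + 22)) = 44689/(84116*(-44 + 22)) = (44689/84116)/(-22) = (44689/84116)*(-1/22) = -44689/1850552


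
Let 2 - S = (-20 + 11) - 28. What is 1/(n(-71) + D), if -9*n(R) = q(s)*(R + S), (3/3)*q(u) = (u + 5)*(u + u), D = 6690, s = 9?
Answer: 1/7586 ≈ 0.00013182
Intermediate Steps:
S = 39 (S = 2 - ((-20 + 11) - 28) = 2 - (-9 - 28) = 2 - 1*(-37) = 2 + 37 = 39)
q(u) = 2*u*(5 + u) (q(u) = (u + 5)*(u + u) = (5 + u)*(2*u) = 2*u*(5 + u))
n(R) = -1092 - 28*R (n(R) = -2*9*(5 + 9)*(R + 39)/9 = -2*9*14*(39 + R)/9 = -28*(39 + R) = -(9828 + 252*R)/9 = -1092 - 28*R)
1/(n(-71) + D) = 1/((-1092 - 28*(-71)) + 6690) = 1/((-1092 + 1988) + 6690) = 1/(896 + 6690) = 1/7586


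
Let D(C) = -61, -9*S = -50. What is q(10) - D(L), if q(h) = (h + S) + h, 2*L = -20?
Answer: 779/9 ≈ 86.556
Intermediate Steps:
S = 50/9 (S = -⅑*(-50) = 50/9 ≈ 5.5556)
L = -10 (L = (½)*(-20) = -10)
q(h) = 50/9 + 2*h (q(h) = (h + 50/9) + h = (50/9 + h) + h = 50/9 + 2*h)
q(10) - D(L) = (50/9 + 2*10) - 1*(-61) = (50/9 + 20) + 61 = 230/9 + 61 = 779/9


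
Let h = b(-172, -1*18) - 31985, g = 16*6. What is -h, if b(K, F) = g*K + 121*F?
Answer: 50675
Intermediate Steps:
g = 96
b(K, F) = 96*K + 121*F
h = -50675 (h = (96*(-172) + 121*(-1*18)) - 31985 = (-16512 + 121*(-18)) - 31985 = (-16512 - 2178) - 31985 = -18690 - 31985 = -50675)
-h = -1*(-50675) = 50675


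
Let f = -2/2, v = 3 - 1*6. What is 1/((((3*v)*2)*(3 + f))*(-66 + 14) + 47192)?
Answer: 1/49064 ≈ 2.0382e-5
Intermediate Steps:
v = -3 (v = 3 - 6 = -3)
f = -1 (f = -2*½ = -1)
1/((((3*v)*2)*(3 + f))*(-66 + 14) + 47192) = 1/((((3*(-3))*2)*(3 - 1))*(-66 + 14) + 47192) = 1/((-9*2*2)*(-52) + 47192) = 1/(-18*2*(-52) + 47192) = 1/(-36*(-52) + 47192) = 1/(1872 + 47192) = 1/49064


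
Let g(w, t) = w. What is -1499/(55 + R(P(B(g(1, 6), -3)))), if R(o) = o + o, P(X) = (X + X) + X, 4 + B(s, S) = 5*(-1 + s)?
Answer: -1499/31 ≈ -48.355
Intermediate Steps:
B(s, S) = -9 + 5*s (B(s, S) = -4 + 5*(-1 + s) = -4 + (-5 + 5*s) = -9 + 5*s)
P(X) = 3*X (P(X) = 2*X + X = 3*X)
R(o) = 2*o
-1499/(55 + R(P(B(g(1, 6), -3)))) = -1499/(55 + 2*(3*(-9 + 5*1))) = -1499/(55 + 2*(3*(-9 + 5))) = -1499/(55 + 2*(3*(-4))) = -1499/(55 + 2*(-12)) = -1499/(55 - 24) = -1499/31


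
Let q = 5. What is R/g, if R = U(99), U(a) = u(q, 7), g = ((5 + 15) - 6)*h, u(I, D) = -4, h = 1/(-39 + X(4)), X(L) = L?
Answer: 10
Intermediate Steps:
h = -1/35 (h = 1/(-39 + 4) = 1/(-35) = -1/35 ≈ -0.028571)
g = -⅖ (g = ((5 + 15) - 6)*(-1/35) = (20 - 6)*(-1/35) = 14*(-1/35) = -⅖ ≈ -0.40000)
U(a) = -4
R = -4
R/g = -4/(-⅖) = -4*(-5/2) = 10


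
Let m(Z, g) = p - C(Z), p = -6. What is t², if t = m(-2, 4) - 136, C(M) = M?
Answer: 19600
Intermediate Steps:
m(Z, g) = -6 - Z
t = -140 (t = (-6 - 1*(-2)) - 136 = (-6 + 2) - 136 = -4 - 136 = -140)
t² = (-140)² = 19600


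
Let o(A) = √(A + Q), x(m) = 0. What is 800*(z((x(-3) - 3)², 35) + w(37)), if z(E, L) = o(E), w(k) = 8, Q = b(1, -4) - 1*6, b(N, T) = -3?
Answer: 6400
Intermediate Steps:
Q = -9 (Q = -3 - 1*6 = -3 - 6 = -9)
o(A) = √(-9 + A) (o(A) = √(A - 9) = √(-9 + A))
z(E, L) = √(-9 + E)
800*(z((x(-3) - 3)², 35) + w(37)) = 800*(√(-9 + (0 - 3)²) + 8) = 800*(√(-9 + (-3)²) + 8) = 800*(√(-9 + 9) + 8) = 800*(√0 + 8) = 800*(0 + 8) = 800*8 = 6400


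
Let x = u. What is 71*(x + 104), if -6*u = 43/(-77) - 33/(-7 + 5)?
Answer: 6648511/924 ≈ 7195.4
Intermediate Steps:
u = -2455/924 (u = -(43/(-77) - 33/(-7 + 5))/6 = -(43*(-1/77) - 33/(-2))/6 = -(-43/77 - 33*(-½))/6 = -(-43/77 + 33/2)/6 = -⅙*2455/154 = -2455/924 ≈ -2.6569)
x = -2455/924 ≈ -2.6569
71*(x + 104) = 71*(-2455/924 + 104) = 71*(93641/924) = 6648511/924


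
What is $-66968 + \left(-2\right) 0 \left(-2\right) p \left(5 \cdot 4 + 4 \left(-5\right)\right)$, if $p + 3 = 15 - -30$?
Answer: $-66968$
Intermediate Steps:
$p = 42$ ($p = -3 + \left(15 - -30\right) = -3 + \left(15 + 30\right) = -3 + 45 = 42$)
$-66968 + \left(-2\right) 0 \left(-2\right) p \left(5 \cdot 4 + 4 \left(-5\right)\right) = -66968 + \left(-2\right) 0 \left(-2\right) 42 \left(5 \cdot 4 + 4 \left(-5\right)\right) = -66968 + 0 \left(-2\right) 42 \left(20 - 20\right) = -66968 + 0 \cdot 42 \cdot 0 = -66968 + 0 \cdot 0 = -66968 + 0 = -66968$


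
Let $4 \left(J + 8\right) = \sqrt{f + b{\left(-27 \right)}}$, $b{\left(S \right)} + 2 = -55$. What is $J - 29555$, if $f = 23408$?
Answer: $-29563 + \frac{\sqrt{23351}}{4} \approx -29525.0$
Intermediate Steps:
$b{\left(S \right)} = -57$ ($b{\left(S \right)} = -2 - 55 = -57$)
$J = -8 + \frac{\sqrt{23351}}{4}$ ($J = -8 + \frac{\sqrt{23408 - 57}}{4} = -8 + \frac{\sqrt{23351}}{4} \approx 30.203$)
$J - 29555 = \left(-8 + \frac{\sqrt{23351}}{4}\right) - 29555 = -29563 + \frac{\sqrt{23351}}{4}$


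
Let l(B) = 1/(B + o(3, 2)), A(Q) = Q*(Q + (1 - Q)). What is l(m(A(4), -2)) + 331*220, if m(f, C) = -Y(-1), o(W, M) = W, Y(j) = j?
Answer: 291281/4 ≈ 72820.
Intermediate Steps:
A(Q) = Q (A(Q) = Q*1 = Q)
m(f, C) = 1 (m(f, C) = -1*(-1) = 1)
l(B) = 1/(3 + B) (l(B) = 1/(B + 3) = 1/(3 + B))
l(m(A(4), -2)) + 331*220 = 1/(3 + 1) + 331*220 = 1/4 + 72820 = 291281/4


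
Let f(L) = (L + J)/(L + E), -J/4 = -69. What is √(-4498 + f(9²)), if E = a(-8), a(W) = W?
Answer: I*√23943781/73 ≈ 67.031*I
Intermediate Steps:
J = 276 (J = -4*(-69) = 276)
E = -8
f(L) = (276 + L)/(-8 + L) (f(L) = (L + 276)/(L - 8) = (276 + L)/(-8 + L))
√(-4498 + f(9²)) = √(-4498 + (276 + 9²)/(-8 + 9²)) = √(-4498 + (276 + 81)/(-8 + 81)) = √(-4498 + 357/73) = √(-327997/73) = I*√23943781/73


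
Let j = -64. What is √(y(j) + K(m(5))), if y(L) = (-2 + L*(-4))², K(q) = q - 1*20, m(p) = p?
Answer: √64501 ≈ 253.97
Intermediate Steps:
K(q) = -20 + q (K(q) = q - 20 = -20 + q)
y(L) = (-2 - 4*L)²
√(y(j) + K(m(5))) = √(4*(1 + 2*(-64))² + (-20 + 5)) = √(4*(1 - 128)² - 15) = √(4*(-127)² - 15) = √(4*16129 - 15) = √(64516 - 15) = √64501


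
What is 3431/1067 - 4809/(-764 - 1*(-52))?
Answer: 7574075/759704 ≈ 9.9698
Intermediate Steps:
3431/1067 - 4809/(-764 - 1*(-52)) = 3431*(1/1067) - 4809/(-764 + 52) = 3431/1067 - 4809/(-712) = 3431/1067 - 4809*(-1/712) = 3431/1067 + 4809/712 = 7574075/759704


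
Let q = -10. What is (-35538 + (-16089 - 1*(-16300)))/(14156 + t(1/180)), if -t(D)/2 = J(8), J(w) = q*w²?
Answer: -35327/15436 ≈ -2.2886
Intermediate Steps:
J(w) = -10*w²
t(D) = 1280 (t(D) = -(-20)*8² = -(-20)*64 = -2*(-640) = 1280)
(-35538 + (-16089 - 1*(-16300)))/(14156 + t(1/180)) = (-35538 + (-16089 - 1*(-16300)))/(14156 + 1280) = (-35538 + (-16089 + 16300))/15436 = (-35538 + 211)*(1/15436) = -35327*1/15436 = -35327/15436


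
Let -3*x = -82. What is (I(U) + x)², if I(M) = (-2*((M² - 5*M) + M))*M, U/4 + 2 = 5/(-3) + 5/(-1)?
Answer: 6300351002500/729 ≈ 8.6425e+9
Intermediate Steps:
x = 82/3 (x = -⅓*(-82) = 82/3 ≈ 27.333)
U = -104/3 (U = -8 + 4*(5/(-3) + 5/(-1)) = -8 + 4*(5*(-⅓) + 5*(-1)) = -8 + 4*(-5/3 - 5) = -8 + 4*(-20/3) = -8 - 80/3 = -104/3 ≈ -34.667)
I(M) = M*(-2*M² + 8*M) (I(M) = (-2*(M² - 4*M))*M = (-2*M² + 8*M)*M = M*(-2*M² + 8*M))
(I(U) + x)² = (2*(-104/3)²*(4 - 1*(-104/3)) + 82/3)² = (2*(10816/9)*(4 + 104/3) + 82/3)² = (2*(10816/9)*(116/3) + 82/3)² = (2509312/27 + 82/3)² = (2510050/27)² = 6300351002500/729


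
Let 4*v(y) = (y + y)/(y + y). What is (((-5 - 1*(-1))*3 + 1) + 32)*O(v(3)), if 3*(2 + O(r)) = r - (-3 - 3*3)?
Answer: 175/4 ≈ 43.750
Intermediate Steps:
v(y) = ¼ (v(y) = ((y + y)/(y + y))/4 = ((2*y)/((2*y)))/4 = ((2*y)*(1/(2*y)))/4 = (¼)*1 = ¼)
O(r) = 2 + r/3 (O(r) = -2 + (r - (-3 - 3*3))/3 = -2 + (r - (-3 - 9))/3 = -2 + (r - 1*(-12))/3 = -2 + (r + 12)/3 = -2 + (12 + r)/3 = -2 + (4 + r/3) = 2 + r/3)
(((-5 - 1*(-1))*3 + 1) + 32)*O(v(3)) = (((-5 - 1*(-1))*3 + 1) + 32)*(2 + (⅓)*(¼)) = (((-5 + 1)*3 + 1) + 32)*(2 + 1/12) = ((-4*3 + 1) + 32)*(25/12) = ((-12 + 1) + 32)*(25/12) = (-11 + 32)*(25/12) = 21*(25/12) = 175/4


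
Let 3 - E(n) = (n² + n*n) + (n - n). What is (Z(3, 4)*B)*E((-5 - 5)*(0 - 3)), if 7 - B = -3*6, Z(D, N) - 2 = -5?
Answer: 134775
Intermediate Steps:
Z(D, N) = -3 (Z(D, N) = 2 - 5 = -3)
E(n) = 3 - 2*n² (E(n) = 3 - ((n² + n*n) + (n - n)) = 3 - ((n² + n²) + 0) = 3 - (2*n² + 0) = 3 - 2*n²)
B = 25 (B = 7 - (-3)*6 = 7 - 1*(-18) = 7 + 18 = 25)
(Z(3, 4)*B)*E((-5 - 5)*(0 - 3)) = (-3*25)*(3 - 2*(0 - 3)²*(-5 - 5)²) = -75*(3 - 2*(-10*(-3))²) = -75*(3 - 2*30²) = -75*(3 - 2*900) = -75*(3 - 1800) = -75*(-1797) = 134775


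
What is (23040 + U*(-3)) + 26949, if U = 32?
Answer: 49893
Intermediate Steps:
(23040 + U*(-3)) + 26949 = (23040 + 32*(-3)) + 26949 = (23040 - 96) + 26949 = 22944 + 26949 = 49893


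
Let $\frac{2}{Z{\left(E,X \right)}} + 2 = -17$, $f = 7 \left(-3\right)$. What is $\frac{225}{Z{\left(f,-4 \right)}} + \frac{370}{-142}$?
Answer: $- \frac{303895}{142} \approx -2140.1$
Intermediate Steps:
$f = -21$
$Z{\left(E,X \right)} = - \frac{2}{19}$ ($Z{\left(E,X \right)} = \frac{2}{-2 - 17} = \frac{2}{-19} = 2 \left(- \frac{1}{19}\right) = - \frac{2}{19}$)
$\frac{225}{Z{\left(f,-4 \right)}} + \frac{370}{-142} = \frac{225}{- \frac{2}{19}} + \frac{370}{-142} = 225 \left(- \frac{19}{2}\right) + 370 \left(- \frac{1}{142}\right) = - \frac{4275}{2} - \frac{185}{71} = - \frac{303895}{142}$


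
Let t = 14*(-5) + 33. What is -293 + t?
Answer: -330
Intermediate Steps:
t = -37 (t = -70 + 33 = -37)
-293 + t = -293 - 37 = -330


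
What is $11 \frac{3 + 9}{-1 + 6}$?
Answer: $\frac{132}{5} \approx 26.4$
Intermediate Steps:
$11 \frac{3 + 9}{-1 + 6} = 11 \cdot \frac{12}{5} = \frac{132}{5}$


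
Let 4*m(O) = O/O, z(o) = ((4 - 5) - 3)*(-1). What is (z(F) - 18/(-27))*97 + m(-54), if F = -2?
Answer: 5435/12 ≈ 452.92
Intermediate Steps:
z(o) = 4 (z(o) = (-1 - 3)*(-1) = -4*(-1) = 4)
m(O) = ¼ (m(O) = (O/O)/4 = (¼)*1 = ¼)
(z(F) - 18/(-27))*97 + m(-54) = (4 - 18/(-27))*97 + ¼ = (4 - 18*(-1/27))*97 + ¼ = (4 + ⅔)*97 + ¼ = (14/3)*97 + ¼ = 1358/3 + ¼ = 5435/12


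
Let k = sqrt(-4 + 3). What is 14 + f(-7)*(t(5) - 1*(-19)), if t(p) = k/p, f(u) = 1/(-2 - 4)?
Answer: 65/6 - I/30 ≈ 10.833 - 0.033333*I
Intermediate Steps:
k = I (k = sqrt(-1) = I ≈ 1.0*I)
f(u) = -1/6 (f(u) = 1/(-6) = -1/6)
t(p) = I/p
14 + f(-7)*(t(5) - 1*(-19)) = 14 - (I/5 - 1*(-19))/6 = 14 - (I*(1/5) + 19)/6 = 14 - (I/5 + 19)/6 = 14 - (19 + I/5)/6 = 14 + (-19/6 - I/30) = 65/6 - I/30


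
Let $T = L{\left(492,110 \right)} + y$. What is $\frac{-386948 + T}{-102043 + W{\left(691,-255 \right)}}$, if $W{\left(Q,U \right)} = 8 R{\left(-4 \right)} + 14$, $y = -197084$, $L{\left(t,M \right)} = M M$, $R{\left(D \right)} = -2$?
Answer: $\frac{190644}{34015} \approx 5.6047$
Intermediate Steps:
$L{\left(t,M \right)} = M^{2}$
$W{\left(Q,U \right)} = -2$ ($W{\left(Q,U \right)} = 8 \left(-2\right) + 14 = -16 + 14 = -2$)
$T = -184984$ ($T = 110^{2} - 197084 = 12100 - 197084 = -184984$)
$\frac{-386948 + T}{-102043 + W{\left(691,-255 \right)}} = \frac{-386948 - 184984}{-102043 - 2} = - \frac{571932}{-102045} = \left(-571932\right) \left(- \frac{1}{102045}\right) = \frac{190644}{34015}$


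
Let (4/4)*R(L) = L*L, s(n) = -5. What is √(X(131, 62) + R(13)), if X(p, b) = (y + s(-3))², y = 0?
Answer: √194 ≈ 13.928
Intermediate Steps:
X(p, b) = 25 (X(p, b) = (0 - 5)² = (-5)² = 25)
R(L) = L² (R(L) = L*L = L²)
√(X(131, 62) + R(13)) = √(25 + 13²) = √(25 + 169) = √194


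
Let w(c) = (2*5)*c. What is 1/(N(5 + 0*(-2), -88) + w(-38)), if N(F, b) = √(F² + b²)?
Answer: -380/136631 - √7769/136631 ≈ -0.0034263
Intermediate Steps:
w(c) = 10*c
1/(N(5 + 0*(-2), -88) + w(-38)) = 1/(√((5 + 0*(-2))² + (-88)²) + 10*(-38)) = 1/(√((5 + 0)² + 7744) - 380) = 1/(√(5² + 7744) - 380) = 1/(√(25 + 7744) - 380) = 1/(√7769 - 380) = 1/(-380 + √7769)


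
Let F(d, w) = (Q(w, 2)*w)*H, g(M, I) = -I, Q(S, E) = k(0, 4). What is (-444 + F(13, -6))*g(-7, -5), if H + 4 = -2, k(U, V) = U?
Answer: -2220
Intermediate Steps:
Q(S, E) = 0
H = -6 (H = -4 - 2 = -6)
F(d, w) = 0 (F(d, w) = (0*w)*(-6) = 0*(-6) = 0)
(-444 + F(13, -6))*g(-7, -5) = (-444 + 0)*(-1*(-5)) = -444*5 = -2220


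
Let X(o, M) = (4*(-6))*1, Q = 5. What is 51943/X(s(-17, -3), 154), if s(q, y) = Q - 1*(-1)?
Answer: -51943/24 ≈ -2164.3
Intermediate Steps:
s(q, y) = 6 (s(q, y) = 5 - 1*(-1) = 5 + 1 = 6)
X(o, M) = -24 (X(o, M) = -24*1 = -24)
51943/X(s(-17, -3), 154) = 51943/(-24) = 51943*(-1/24) = -51943/24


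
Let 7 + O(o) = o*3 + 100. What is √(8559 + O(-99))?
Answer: √8355 ≈ 91.406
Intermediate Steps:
O(o) = 93 + 3*o (O(o) = -7 + (o*3 + 100) = -7 + (3*o + 100) = -7 + (100 + 3*o) = 93 + 3*o)
√(8559 + O(-99)) = √(8559 + (93 + 3*(-99))) = √(8559 + (93 - 297)) = √(8559 - 204) = √8355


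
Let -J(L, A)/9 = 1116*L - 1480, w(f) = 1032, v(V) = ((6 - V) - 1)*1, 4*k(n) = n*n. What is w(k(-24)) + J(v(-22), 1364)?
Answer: -256836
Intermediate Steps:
k(n) = n²/4 (k(n) = (n*n)/4 = n²/4)
v(V) = 5 - V (v(V) = (5 - V)*1 = 5 - V)
J(L, A) = 13320 - 10044*L (J(L, A) = -9*(1116*L - 1480) = -9*(-1480 + 1116*L) = 13320 - 10044*L)
w(k(-24)) + J(v(-22), 1364) = 1032 + (13320 - 10044*(5 - 1*(-22))) = 1032 + (13320 - 10044*(5 + 22)) = 1032 + (13320 - 10044*27) = 1032 + (13320 - 271188) = 1032 - 257868 = -256836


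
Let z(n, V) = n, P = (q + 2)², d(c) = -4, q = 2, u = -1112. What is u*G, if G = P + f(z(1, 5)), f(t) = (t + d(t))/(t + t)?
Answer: -16124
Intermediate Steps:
P = 16 (P = (2 + 2)² = 4² = 16)
f(t) = (-4 + t)/(2*t) (f(t) = (t - 4)/(t + t) = (-4 + t)/((2*t)) = (-4 + t)*(1/(2*t)) = (-4 + t)/(2*t))
G = 29/2 (G = 16 + (½)*(-4 + 1)/1 = 16 + (½)*1*(-3) = 16 - 3/2 = 29/2 ≈ 14.500)
u*G = -1112*29/2 = -16124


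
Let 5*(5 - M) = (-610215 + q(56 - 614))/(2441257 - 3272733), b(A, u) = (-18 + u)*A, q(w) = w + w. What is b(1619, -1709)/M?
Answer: -11624088525940/20175569 ≈ -5.7615e+5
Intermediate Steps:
q(w) = 2*w
b(A, u) = A*(-18 + u)
M = 20175569/4157380 (M = 5 - (-610215 + 2*(56 - 614))/(5*(2441257 - 3272733)) = 5 - (-610215 + 2*(-558))/(5*(-831476)) = 5 - (-610215 - 1116)*(-1)/(5*831476) = 5 - (-611331)*(-1)/(5*831476) = 5 - 1/5*611331/831476 = 5 - 611331/4157380 = 20175569/4157380 ≈ 4.8530)
b(1619, -1709)/M = (1619*(-18 - 1709))/(20175569/4157380) = (1619*(-1727))*(4157380/20175569) = -2796013*4157380/20175569 = -11624088525940/20175569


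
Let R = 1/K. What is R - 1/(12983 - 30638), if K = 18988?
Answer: 36643/335233140 ≈ 0.00010931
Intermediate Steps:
R = 1/18988 ≈ 5.2665e-5
R - 1/(12983 - 30638) = 1/18988 - 1/(12983 - 30638) = 1/18988 - 1/(-17655) = 1/18988 - 1*(-1/17655) = 1/18988 + 1/17655 = 36643/335233140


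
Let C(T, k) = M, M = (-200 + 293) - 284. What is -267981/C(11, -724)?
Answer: 267981/191 ≈ 1403.0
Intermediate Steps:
M = -191 (M = 93 - 284 = -191)
C(T, k) = -191
-267981/C(11, -724) = -267981/(-191) = -267981*(-1/191) = 267981/191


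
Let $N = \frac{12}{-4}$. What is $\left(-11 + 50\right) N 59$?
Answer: $-6903$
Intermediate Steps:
$N = -3$ ($N = 12 \left(- \frac{1}{4}\right) = -3$)
$\left(-11 + 50\right) N 59 = \left(-11 + 50\right) \left(-3\right) 59 = 39 \left(-3\right) 59 = \left(-117\right) 59 = -6903$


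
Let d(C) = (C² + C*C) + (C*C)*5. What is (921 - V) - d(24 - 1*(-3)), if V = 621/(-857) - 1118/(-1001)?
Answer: -275991883/65989 ≈ -4182.4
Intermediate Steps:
d(C) = 7*C² (d(C) = (C² + C²) + C²*5 = 2*C² + 5*C² = 7*C²)
V = 25885/65989 (V = 621*(-1/857) - 1118*(-1/1001) = -621/857 + 86/77 = 25885/65989 ≈ 0.39226)
(921 - V) - d(24 - 1*(-3)) = (921 - 1*25885/65989) - 7*(24 - 1*(-3))² = (921 - 25885/65989) - 7*(24 + 3)² = 60749984/65989 - 7*27² = 60749984/65989 - 7*729 = 60749984/65989 - 1*5103 = 60749984/65989 - 5103 = -275991883/65989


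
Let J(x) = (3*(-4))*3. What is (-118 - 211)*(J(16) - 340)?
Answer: 123704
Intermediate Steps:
J(x) = -36 (J(x) = -12*3 = -36)
(-118 - 211)*(J(16) - 340) = (-118 - 211)*(-36 - 340) = -329*(-376) = 123704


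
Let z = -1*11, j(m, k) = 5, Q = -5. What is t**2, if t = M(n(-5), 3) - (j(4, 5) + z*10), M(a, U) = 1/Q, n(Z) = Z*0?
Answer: 274576/25 ≈ 10983.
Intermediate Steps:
z = -11
n(Z) = 0
M(a, U) = -1/5 (M(a, U) = 1/(-5) = -1/5)
t = 524/5 (t = -1/5 - (5 - 11*10) = -1/5 - (5 - 110) = -1/5 - 1*(-105) = -1/5 + 105 = 524/5 ≈ 104.80)
t**2 = (524/5)**2 = 274576/25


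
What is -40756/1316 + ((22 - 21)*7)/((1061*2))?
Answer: -21618755/698138 ≈ -30.966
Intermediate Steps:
-40756/1316 + ((22 - 21)*7)/((1061*2)) = -40756*1/1316 + (1*7)/2122 = -10189/329 + 7*(1/2122) = -10189/329 + 7/2122 = -21618755/698138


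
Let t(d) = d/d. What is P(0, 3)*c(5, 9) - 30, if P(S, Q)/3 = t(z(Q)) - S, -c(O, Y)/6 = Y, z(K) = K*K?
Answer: -192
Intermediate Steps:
z(K) = K²
t(d) = 1
c(O, Y) = -6*Y
P(S, Q) = 3 - 3*S (P(S, Q) = 3*(1 - S) = 3 - 3*S)
P(0, 3)*c(5, 9) - 30 = (3 - 3*0)*(-6*9) - 30 = (3 + 0)*(-54) - 30 = 3*(-54) - 30 = -162 - 30 = -192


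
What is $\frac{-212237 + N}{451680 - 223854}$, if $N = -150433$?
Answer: $- \frac{60445}{37971} \approx -1.5919$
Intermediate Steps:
$\frac{-212237 + N}{451680 - 223854} = \frac{-212237 - 150433}{451680 - 223854} = - \frac{362670}{227826} = \left(-362670\right) \frac{1}{227826} = - \frac{60445}{37971}$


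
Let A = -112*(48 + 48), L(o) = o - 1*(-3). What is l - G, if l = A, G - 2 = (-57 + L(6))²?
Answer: -13058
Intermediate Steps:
L(o) = 3 + o (L(o) = o + 3 = 3 + o)
A = -10752 (A = -112*96 = -10752)
G = 2306 (G = 2 + (-57 + (3 + 6))² = 2 + (-57 + 9)² = 2 + (-48)² = 2 + 2304 = 2306)
l = -10752
l - G = -10752 - 1*2306 = -10752 - 2306 = -13058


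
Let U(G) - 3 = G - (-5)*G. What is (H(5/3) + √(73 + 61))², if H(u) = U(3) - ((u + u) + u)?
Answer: (16 + √134)² ≈ 760.43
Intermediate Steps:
U(G) = 3 + 6*G (U(G) = 3 + (G - (-5)*G) = 3 + (G + 5*G) = 3 + 6*G)
H(u) = 21 - 3*u (H(u) = (3 + 6*3) - ((u + u) + u) = (3 + 18) - (2*u + u) = 21 - 3*u)
(H(5/3) + √(73 + 61))² = ((21 - 15/3) + √(73 + 61))² = ((21 - 15/3) + √134)² = ((21 - 3*5/3) + √134)² = ((21 - 5) + √134)² = (16 + √134)²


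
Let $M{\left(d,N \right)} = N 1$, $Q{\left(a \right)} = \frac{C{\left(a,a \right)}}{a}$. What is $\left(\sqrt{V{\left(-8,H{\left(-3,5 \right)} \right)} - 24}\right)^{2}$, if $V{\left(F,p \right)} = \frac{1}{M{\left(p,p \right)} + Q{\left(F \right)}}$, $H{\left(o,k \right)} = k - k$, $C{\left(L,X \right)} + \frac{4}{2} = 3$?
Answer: $-32$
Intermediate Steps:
$C{\left(L,X \right)} = 1$ ($C{\left(L,X \right)} = -2 + 3 = 1$)
$H{\left(o,k \right)} = 0$
$Q{\left(a \right)} = \frac{1}{a}$ ($Q{\left(a \right)} = 1 \frac{1}{a} = \frac{1}{a}$)
$M{\left(d,N \right)} = N$
$V{\left(F,p \right)} = \frac{1}{p + \frac{1}{F}}$
$\left(\sqrt{V{\left(-8,H{\left(-3,5 \right)} \right)} - 24}\right)^{2} = \left(\sqrt{- \frac{8}{1 - 0} - 24}\right)^{2} = \left(\sqrt{- \frac{8}{1 + 0} - 24}\right)^{2} = \left(\sqrt{- \frac{8}{1} - 24}\right)^{2} = \left(\sqrt{\left(-8\right) 1 - 24}\right)^{2} = \left(\sqrt{-8 - 24}\right)^{2} = \left(\sqrt{-32}\right)^{2} = \left(4 i \sqrt{2}\right)^{2} = -32$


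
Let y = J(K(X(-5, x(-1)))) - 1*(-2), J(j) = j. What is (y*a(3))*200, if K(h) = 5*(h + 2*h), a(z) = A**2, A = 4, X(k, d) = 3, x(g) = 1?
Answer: 150400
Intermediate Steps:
a(z) = 16 (a(z) = 4**2 = 16)
K(h) = 15*h (K(h) = 5*(3*h) = 15*h)
y = 47 (y = 15*3 - 1*(-2) = 45 + 2 = 47)
(y*a(3))*200 = (47*16)*200 = 752*200 = 150400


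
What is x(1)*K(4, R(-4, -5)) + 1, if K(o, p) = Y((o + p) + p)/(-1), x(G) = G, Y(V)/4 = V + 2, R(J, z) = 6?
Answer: -71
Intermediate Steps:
Y(V) = 8 + 4*V (Y(V) = 4*(V + 2) = 4*(2 + V) = 8 + 4*V)
K(o, p) = -8 - 8*p - 4*o (K(o, p) = (8 + 4*((o + p) + p))/(-1) = (8 + 4*(o + 2*p))*(-1) = (8 + (4*o + 8*p))*(-1) = (8 + 4*o + 8*p)*(-1) = -8 - 8*p - 4*o)
x(1)*K(4, R(-4, -5)) + 1 = 1*(-8 - 8*6 - 4*4) + 1 = 1*(-8 - 48 - 16) + 1 = 1*(-72) + 1 = -72 + 1 = -71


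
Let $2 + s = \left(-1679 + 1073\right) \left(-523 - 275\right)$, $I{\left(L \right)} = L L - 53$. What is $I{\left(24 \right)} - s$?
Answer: $-483063$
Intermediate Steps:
$I{\left(L \right)} = -53 + L^{2}$ ($I{\left(L \right)} = L^{2} - 53 = -53 + L^{2}$)
$s = 483586$ ($s = -2 + \left(-1679 + 1073\right) \left(-523 - 275\right) = -2 - -483588 = -2 + 483588 = 483586$)
$I{\left(24 \right)} - s = \left(-53 + 24^{2}\right) - 483586 = \left(-53 + 576\right) - 483586 = 523 - 483586 = -483063$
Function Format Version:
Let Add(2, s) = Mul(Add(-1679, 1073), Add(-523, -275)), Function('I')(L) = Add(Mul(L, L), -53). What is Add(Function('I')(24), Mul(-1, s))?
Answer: -483063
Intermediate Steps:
Function('I')(L) = Add(-53, Pow(L, 2)) (Function('I')(L) = Add(Pow(L, 2), -53) = Add(-53, Pow(L, 2)))
s = 483586 (s = Add(-2, Mul(Add(-1679, 1073), Add(-523, -275))) = Add(-2, Mul(-606, -798)) = Add(-2, 483588) = 483586)
Add(Function('I')(24), Mul(-1, s)) = Add(Add(-53, Pow(24, 2)), Mul(-1, 483586)) = Add(Add(-53, 576), -483586) = Add(523, -483586) = -483063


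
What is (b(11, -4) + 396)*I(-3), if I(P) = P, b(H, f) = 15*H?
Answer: -1683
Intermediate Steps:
(b(11, -4) + 396)*I(-3) = (15*11 + 396)*(-3) = (165 + 396)*(-3) = 561*(-3) = -1683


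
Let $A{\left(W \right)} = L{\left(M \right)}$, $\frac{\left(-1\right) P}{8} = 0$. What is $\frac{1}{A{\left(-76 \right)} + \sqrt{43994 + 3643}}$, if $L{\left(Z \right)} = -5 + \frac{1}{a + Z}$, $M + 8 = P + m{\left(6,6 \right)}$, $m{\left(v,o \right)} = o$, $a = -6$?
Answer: $\frac{328}{3047087} + \frac{192 \sqrt{5293}}{3047087} \approx 0.0046919$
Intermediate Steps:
$P = 0$ ($P = \left(-8\right) 0 = 0$)
$M = -2$ ($M = -8 + \left(0 + 6\right) = -8 + 6 = -2$)
$L{\left(Z \right)} = -5 + \frac{1}{-6 + Z}$
$A{\left(W \right)} = - \frac{41}{8}$ ($A{\left(W \right)} = \frac{31 - -10}{-6 - 2} = \frac{31 + 10}{-8} = \left(- \frac{1}{8}\right) 41 = - \frac{41}{8}$)
$\frac{1}{A{\left(-76 \right)} + \sqrt{43994 + 3643}} = \frac{1}{- \frac{41}{8} + \sqrt{43994 + 3643}} = \frac{1}{- \frac{41}{8} + \sqrt{47637}} = \frac{1}{- \frac{41}{8} + 3 \sqrt{5293}}$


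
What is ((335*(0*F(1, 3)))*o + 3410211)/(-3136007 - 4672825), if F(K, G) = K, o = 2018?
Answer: -1136737/2602944 ≈ -0.43671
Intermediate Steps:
((335*(0*F(1, 3)))*o + 3410211)/(-3136007 - 4672825) = ((335*(0*1))*2018 + 3410211)/(-3136007 - 4672825) = ((335*0)*2018 + 3410211)/(-7808832) = (0*2018 + 3410211)*(-1/7808832) = (0 + 3410211)*(-1/7808832) = 3410211*(-1/7808832) = -1136737/2602944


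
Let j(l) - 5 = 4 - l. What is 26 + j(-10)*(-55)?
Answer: -1019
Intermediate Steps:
j(l) = 9 - l (j(l) = 5 + (4 - l) = 9 - l)
26 + j(-10)*(-55) = 26 + (9 - 1*(-10))*(-55) = 26 + (9 + 10)*(-55) = 26 + 19*(-55) = 26 - 1045 = -1019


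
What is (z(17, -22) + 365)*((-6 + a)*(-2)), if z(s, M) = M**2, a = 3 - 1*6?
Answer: 15282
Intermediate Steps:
a = -3 (a = 3 - 6 = -3)
(z(17, -22) + 365)*((-6 + a)*(-2)) = ((-22)**2 + 365)*((-6 - 3)*(-2)) = (484 + 365)*(-9*(-2)) = 849*18 = 15282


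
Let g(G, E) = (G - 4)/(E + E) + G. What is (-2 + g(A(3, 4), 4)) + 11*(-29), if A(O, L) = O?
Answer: -2545/8 ≈ -318.13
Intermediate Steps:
g(G, E) = G + (-4 + G)/(2*E) (g(G, E) = (-4 + G)/((2*E)) + G = (-4 + G)*(1/(2*E)) + G = (-4 + G)/(2*E) + G = G + (-4 + G)/(2*E))
(-2 + g(A(3, 4), 4)) + 11*(-29) = (-2 + (-2 + (1/2)*3 + 4*3)/4) + 11*(-29) = (-2 + (-2 + 3/2 + 12)/4) - 319 = (-2 + (1/4)*(23/2)) - 319 = (-2 + 23/8) - 319 = 7/8 - 319 = -2545/8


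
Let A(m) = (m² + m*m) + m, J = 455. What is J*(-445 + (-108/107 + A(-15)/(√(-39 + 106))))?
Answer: -21713965/107 + 197925*√67/67 ≈ -1.7875e+5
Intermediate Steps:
A(m) = m + 2*m² (A(m) = (m² + m²) + m = 2*m² + m = m + 2*m²)
J*(-445 + (-108/107 + A(-15)/(√(-39 + 106)))) = 455*(-445 + (-108/107 + (-15*(1 + 2*(-15)))/(√(-39 + 106)))) = 455*(-445 + (-108*1/107 + (-15*(1 - 30))/(√67))) = 455*(-445 + (-108/107 + (-15*(-29))*(√67/67))) = 455*(-445 + (-108/107 + 435*(√67/67))) = 455*(-445 + (-108/107 + 435*√67/67)) = 455*(-47723/107 + 435*√67/67) = -21713965/107 + 197925*√67/67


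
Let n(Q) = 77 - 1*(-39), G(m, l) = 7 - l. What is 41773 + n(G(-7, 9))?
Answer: 41889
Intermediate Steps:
n(Q) = 116 (n(Q) = 77 + 39 = 116)
41773 + n(G(-7, 9)) = 41773 + 116 = 41889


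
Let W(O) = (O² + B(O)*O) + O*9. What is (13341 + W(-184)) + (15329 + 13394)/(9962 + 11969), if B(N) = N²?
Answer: -135620463830/21931 ≈ -6.1840e+6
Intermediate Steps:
W(O) = O² + O³ + 9*O (W(O) = (O² + O²*O) + O*9 = (O² + O³) + 9*O = O² + O³ + 9*O)
(13341 + W(-184)) + (15329 + 13394)/(9962 + 11969) = (13341 - 184*(9 - 184 + (-184)²)) + (15329 + 13394)/(9962 + 11969) = (13341 - 184*(9 - 184 + 33856)) + 28723/21931 = (13341 - 184*33681) + 28723*(1/21931) = (13341 - 6197304) + 28723/21931 = -6183963 + 28723/21931 = -135620463830/21931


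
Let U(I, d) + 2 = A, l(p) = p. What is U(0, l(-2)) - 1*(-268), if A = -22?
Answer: 244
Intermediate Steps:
U(I, d) = -24 (U(I, d) = -2 - 22 = -24)
U(0, l(-2)) - 1*(-268) = -24 - 1*(-268) = -24 + 268 = 244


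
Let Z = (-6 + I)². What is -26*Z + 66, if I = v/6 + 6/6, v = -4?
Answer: -6920/9 ≈ -768.89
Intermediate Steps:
I = ⅓ (I = -4/6 + 6/6 = -4*⅙ + 6*(⅙) = -⅔ + 1 = ⅓ ≈ 0.33333)
Z = 289/9 (Z = (-6 + ⅓)² = (-17/3)² = 289/9 ≈ 32.111)
-26*Z + 66 = -26*289/9 + 66 = -7514/9 + 66 = -6920/9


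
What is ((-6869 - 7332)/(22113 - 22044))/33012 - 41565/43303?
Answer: -95292866723/98636785884 ≈ -0.96610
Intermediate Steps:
((-6869 - 7332)/(22113 - 22044))/33012 - 41565/43303 = -14201/69*(1/33012) - 41565*1/43303 = -14201*1/69*(1/33012) - 41565/43303 = -14201/69*1/33012 - 41565/43303 = -14201/2277828 - 41565/43303 = -95292866723/98636785884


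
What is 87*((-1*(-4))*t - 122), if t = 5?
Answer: -8874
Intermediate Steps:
87*((-1*(-4))*t - 122) = 87*(-1*(-4)*5 - 122) = 87*(4*5 - 122) = 87*(20 - 122) = 87*(-102) = -8874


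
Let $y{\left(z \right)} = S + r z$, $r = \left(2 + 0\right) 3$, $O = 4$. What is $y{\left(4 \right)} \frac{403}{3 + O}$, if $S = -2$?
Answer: $\frac{8866}{7} \approx 1266.6$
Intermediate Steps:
$r = 6$ ($r = 2 \cdot 3 = 6$)
$y{\left(z \right)} = -2 + 6 z$
$y{\left(4 \right)} \frac{403}{3 + O} = \left(-2 + 6 \cdot 4\right) \frac{403}{3 + 4} = \left(-2 + 24\right) \frac{403}{7} = 22 \cdot 403 \cdot \frac{1}{7} = 22 \cdot \frac{403}{7} = \frac{8866}{7}$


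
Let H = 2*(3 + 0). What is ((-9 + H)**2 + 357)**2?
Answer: 133956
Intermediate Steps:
H = 6 (H = 2*3 = 6)
((-9 + H)**2 + 357)**2 = ((-9 + 6)**2 + 357)**2 = ((-3)**2 + 357)**2 = (9 + 357)**2 = 366**2 = 133956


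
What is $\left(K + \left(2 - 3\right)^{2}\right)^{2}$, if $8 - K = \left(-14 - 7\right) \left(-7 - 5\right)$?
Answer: $59049$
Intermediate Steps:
$K = -244$ ($K = 8 - \left(-14 - 7\right) \left(-7 - 5\right) = 8 - \left(-21\right) \left(-12\right) = 8 - 252 = -244$)
$\left(K + \left(2 - 3\right)^{2}\right)^{2} = \left(-244 + \left(2 - 3\right)^{2}\right)^{2} = \left(-244 + \left(-1\right)^{2}\right)^{2} = \left(-244 + 1\right)^{2} = \left(-243\right)^{2} = 59049$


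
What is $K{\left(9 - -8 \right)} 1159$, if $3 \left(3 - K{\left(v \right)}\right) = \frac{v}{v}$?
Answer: $\frac{9272}{3} \approx 3090.7$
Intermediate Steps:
$K{\left(v \right)} = \frac{8}{3}$ ($K{\left(v \right)} = 3 - \frac{v \frac{1}{v}}{3} = 3 - \frac{1}{3} = \frac{8}{3}$)
$K{\left(9 - -8 \right)} 1159 = \frac{8}{3} \cdot 1159 = \frac{9272}{3}$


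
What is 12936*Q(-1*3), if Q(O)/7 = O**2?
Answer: 814968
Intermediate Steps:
Q(O) = 7*O**2
12936*Q(-1*3) = 12936*(7*(-1*3)**2) = 12936*(7*(-3)**2) = 12936*(7*9) = 12936*63 = 814968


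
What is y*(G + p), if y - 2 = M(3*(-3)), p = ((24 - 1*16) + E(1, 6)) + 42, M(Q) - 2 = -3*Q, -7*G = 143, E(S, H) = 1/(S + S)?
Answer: 13051/14 ≈ 932.21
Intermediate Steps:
E(S, H) = 1/(2*S)
G = -143/7 (G = -1/7*143 = -143/7 ≈ -20.429)
M(Q) = 2 - 3*Q
p = 101/2 (p = ((24 - 1*16) + (1/2)/1) + 42 = ((24 - 16) + (1/2)*1) + 42 = (8 + 1/2) + 42 = 17/2 + 42 = 101/2 ≈ 50.500)
y = 31 (y = 2 + (2 - 9*(-3)) = 2 + (2 - 3*(-9)) = 2 + (2 + 27) = 2 + 29 = 31)
y*(G + p) = 31*(-143/7 + 101/2) = 31*(421/14) = 13051/14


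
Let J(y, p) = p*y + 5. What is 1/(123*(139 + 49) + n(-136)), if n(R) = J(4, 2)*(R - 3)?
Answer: 1/21317 ≈ 4.6911e-5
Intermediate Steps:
J(y, p) = 5 + p*y
n(R) = -39 + 13*R (n(R) = (5 + 2*4)*(R - 3) = (5 + 8)*(-3 + R) = 13*(-3 + R) = -39 + 13*R)
1/(123*(139 + 49) + n(-136)) = 1/(123*(139 + 49) + (-39 + 13*(-136))) = 1/(123*188 + (-39 - 1768)) = 1/(23124 - 1807) = 1/21317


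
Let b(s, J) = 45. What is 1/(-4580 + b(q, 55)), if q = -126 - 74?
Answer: -1/4535 ≈ -0.00022051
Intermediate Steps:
q = -200
1/(-4580 + b(q, 55)) = 1/(-4580 + 45) = 1/(-4535) = -1/4535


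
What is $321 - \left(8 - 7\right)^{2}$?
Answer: $320$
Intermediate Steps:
$321 - \left(8 - 7\right)^{2} = 321 - 1^{2} = 321 - 1 = 320$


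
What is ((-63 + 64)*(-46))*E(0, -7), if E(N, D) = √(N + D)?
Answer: -46*I*√7 ≈ -121.7*I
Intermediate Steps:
E(N, D) = √(D + N)
((-63 + 64)*(-46))*E(0, -7) = ((-63 + 64)*(-46))*√(-7 + 0) = (1*(-46))*√(-7) = -46*I*√7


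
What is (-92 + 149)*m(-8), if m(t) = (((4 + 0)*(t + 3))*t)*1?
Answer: 9120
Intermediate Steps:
m(t) = t*(12 + 4*t) (m(t) = ((4*(3 + t))*t)*1 = ((12 + 4*t)*t)*1 = (t*(12 + 4*t))*1 = t*(12 + 4*t))
(-92 + 149)*m(-8) = (-92 + 149)*(4*(-8)*(3 - 8)) = 57*(4*(-8)*(-5)) = 57*160 = 9120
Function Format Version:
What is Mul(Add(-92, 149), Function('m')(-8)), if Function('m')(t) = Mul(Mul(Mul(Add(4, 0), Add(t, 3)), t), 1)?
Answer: 9120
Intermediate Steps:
Function('m')(t) = Mul(t, Add(12, Mul(4, t))) (Function('m')(t) = Mul(Mul(Mul(4, Add(3, t)), t), 1) = Mul(Mul(Add(12, Mul(4, t)), t), 1) = Mul(Mul(t, Add(12, Mul(4, t))), 1) = Mul(t, Add(12, Mul(4, t))))
Mul(Add(-92, 149), Function('m')(-8)) = Mul(Add(-92, 149), Mul(4, -8, Add(3, -8))) = Mul(57, Mul(4, -8, -5)) = Mul(57, 160) = 9120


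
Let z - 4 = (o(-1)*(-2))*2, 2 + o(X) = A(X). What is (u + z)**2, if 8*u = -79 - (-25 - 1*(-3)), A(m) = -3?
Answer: 18225/64 ≈ 284.77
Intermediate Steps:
o(X) = -5 (o(X) = -2 - 3 = -5)
u = -57/8 (u = (-79 - (-25 - 1*(-3)))/8 = (-79 - (-25 + 3))/8 = (-79 - 1*(-22))/8 = (-79 + 22)/8 = (1/8)*(-57) = -57/8 ≈ -7.1250)
z = 24 (z = 4 - 5*(-2)*2 = 4 + 10*2 = 4 + 20 = 24)
(u + z)**2 = (-57/8 + 24)**2 = (135/8)**2 = 18225/64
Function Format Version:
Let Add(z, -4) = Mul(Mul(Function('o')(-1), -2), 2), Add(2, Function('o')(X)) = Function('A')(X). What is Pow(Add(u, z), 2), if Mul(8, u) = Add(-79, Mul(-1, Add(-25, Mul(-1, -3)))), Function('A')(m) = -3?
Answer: Rational(18225, 64) ≈ 284.77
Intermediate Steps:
Function('o')(X) = -5 (Function('o')(X) = Add(-2, -3) = -5)
u = Rational(-57, 8) (u = Mul(Rational(1, 8), Add(-79, Mul(-1, Add(-25, Mul(-1, -3))))) = Mul(Rational(1, 8), Add(-79, Mul(-1, Add(-25, 3)))) = Mul(Rational(1, 8), Add(-79, Mul(-1, -22))) = Mul(Rational(1, 8), Add(-79, 22)) = Mul(Rational(1, 8), -57) = Rational(-57, 8) ≈ -7.1250)
z = 24 (z = Add(4, Mul(Mul(-5, -2), 2)) = Add(4, Mul(10, 2)) = Add(4, 20) = 24)
Pow(Add(u, z), 2) = Pow(Add(Rational(-57, 8), 24), 2) = Pow(Rational(135, 8), 2) = Rational(18225, 64)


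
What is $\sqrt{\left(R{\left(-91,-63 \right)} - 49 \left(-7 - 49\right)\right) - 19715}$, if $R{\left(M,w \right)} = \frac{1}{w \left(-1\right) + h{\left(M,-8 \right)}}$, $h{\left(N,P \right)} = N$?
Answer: $\frac{i \sqrt{3326323}}{14} \approx 130.27 i$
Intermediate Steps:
$R{\left(M,w \right)} = \frac{1}{M - w}$ ($R{\left(M,w \right)} = \frac{1}{w \left(-1\right) + M} = \frac{1}{- w + M} = \frac{1}{M - w}$)
$\sqrt{\left(R{\left(-91,-63 \right)} - 49 \left(-7 - 49\right)\right) - 19715} = \sqrt{\left(\frac{1}{-91 - -63} - 49 \left(-7 - 49\right)\right) - 19715} = \sqrt{\left(\frac{1}{-91 + 63} - 49 \left(-56\right)\right) - 19715} = \sqrt{\left(\frac{1}{-28} - -2744\right) - 19715} = \sqrt{\left(- \frac{1}{28} + 2744\right) - 19715} = \sqrt{\frac{76831}{28} - 19715} = \sqrt{- \frac{475189}{28}} = \frac{i \sqrt{3326323}}{14}$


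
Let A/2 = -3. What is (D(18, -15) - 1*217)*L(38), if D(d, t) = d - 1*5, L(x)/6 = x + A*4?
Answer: -17136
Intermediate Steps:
A = -6 (A = 2*(-3) = -6)
L(x) = -144 + 6*x (L(x) = 6*(x - 6*4) = 6*(x - 24) = 6*(-24 + x) = -144 + 6*x)
D(d, t) = -5 + d (D(d, t) = d - 5 = -5 + d)
(D(18, -15) - 1*217)*L(38) = ((-5 + 18) - 1*217)*(-144 + 6*38) = (13 - 217)*(-144 + 228) = -204*84 = -17136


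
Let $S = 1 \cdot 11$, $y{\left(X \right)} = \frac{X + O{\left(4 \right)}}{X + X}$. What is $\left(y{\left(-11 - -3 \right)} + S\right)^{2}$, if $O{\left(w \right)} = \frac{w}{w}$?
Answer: $\frac{33489}{256} \approx 130.82$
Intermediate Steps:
$O{\left(w \right)} = 1$
$y{\left(X \right)} = \frac{1 + X}{2 X}$ ($y{\left(X \right)} = \frac{X + 1}{X + X} = \frac{1 + X}{2 X}$)
$S = 11$
$\left(y{\left(-11 - -3 \right)} + S\right)^{2} = \left(\frac{1 - 8}{2 \left(-11 - -3\right)} + 11\right)^{2} = \left(\frac{1 + \left(-11 + 3\right)}{2 \left(-11 + 3\right)} + 11\right)^{2} = \left(\frac{1 - 8}{2 \left(-8\right)} + 11\right)^{2} = \left(\frac{1}{2} \left(- \frac{1}{8}\right) \left(-7\right) + 11\right)^{2} = \left(\frac{7}{16} + 11\right)^{2} = \left(\frac{183}{16}\right)^{2} = \frac{33489}{256}$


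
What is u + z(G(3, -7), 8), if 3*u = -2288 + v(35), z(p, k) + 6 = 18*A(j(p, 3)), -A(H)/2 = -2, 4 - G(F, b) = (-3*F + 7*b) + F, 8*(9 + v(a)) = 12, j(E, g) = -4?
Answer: -4195/6 ≈ -699.17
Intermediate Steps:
v(a) = -15/2 (v(a) = -9 + (1/8)*12 = -9 + 3/2 = -15/2)
G(F, b) = 4 - 7*b + 2*F (G(F, b) = 4 - ((-3*F + 7*b) + F) = 4 - (-2*F + 7*b) = 4 + (-7*b + 2*F) = 4 - 7*b + 2*F)
A(H) = 4 (A(H) = -2*(-2) = 4)
z(p, k) = 66 (z(p, k) = -6 + 18*4 = -6 + 72 = 66)
u = -4591/6 (u = (-2288 - 15/2)/3 = (1/3)*(-4591/2) = -4591/6 ≈ -765.17)
u + z(G(3, -7), 8) = -4591/6 + 66 = -4195/6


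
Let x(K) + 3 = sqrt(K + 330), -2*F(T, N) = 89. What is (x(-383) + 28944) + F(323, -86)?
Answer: 57793/2 + I*sqrt(53) ≈ 28897.0 + 7.2801*I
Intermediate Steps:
F(T, N) = -89/2 (F(T, N) = -1/2*89 = -89/2)
x(K) = -3 + sqrt(330 + K) (x(K) = -3 + sqrt(K + 330) = -3 + sqrt(330 + K))
(x(-383) + 28944) + F(323, -86) = ((-3 + sqrt(330 - 383)) + 28944) - 89/2 = ((-3 + sqrt(-53)) + 28944) - 89/2 = ((-3 + I*sqrt(53)) + 28944) - 89/2 = (28941 + I*sqrt(53)) - 89/2 = 57793/2 + I*sqrt(53)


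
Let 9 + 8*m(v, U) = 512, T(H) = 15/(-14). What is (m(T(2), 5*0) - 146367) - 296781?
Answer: -3544681/8 ≈ -4.4309e+5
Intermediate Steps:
T(H) = -15/14 (T(H) = 15*(-1/14) = -15/14)
m(v, U) = 503/8 (m(v, U) = -9/8 + (1/8)*512 = -9/8 + 64 = 503/8)
(m(T(2), 5*0) - 146367) - 296781 = (503/8 - 146367) - 296781 = -1170433/8 - 296781 = -3544681/8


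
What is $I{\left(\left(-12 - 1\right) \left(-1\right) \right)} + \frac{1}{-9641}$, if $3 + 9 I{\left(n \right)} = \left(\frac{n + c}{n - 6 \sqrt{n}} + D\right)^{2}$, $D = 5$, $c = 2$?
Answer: $\frac{1132456736}{596710413} - \frac{2000 \sqrt{13}}{6877} \approx 0.84925$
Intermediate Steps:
$I{\left(n \right)} = - \frac{1}{3} + \frac{\left(5 + \frac{2 + n}{n - 6 \sqrt{n}}\right)^{2}}{9}$ ($I{\left(n \right)} = - \frac{1}{3} + \frac{\left(\frac{n + 2}{n - 6 \sqrt{n}} + 5\right)^{2}}{9} = - \frac{1}{3} + \frac{\left(\frac{2 + n}{n - 6 \sqrt{n}} + 5\right)^{2}}{9} = - \frac{1}{3} + \frac{\left(5 + \frac{2 + n}{n - 6 \sqrt{n}}\right)^{2}}{9}$)
$I{\left(\left(-12 - 1\right) \left(-1\right) \right)} + \frac{1}{-9641} = \left(- \frac{1}{3} + \frac{4 \left(1 - 15 \sqrt{\left(-12 - 1\right) \left(-1\right)} + 3 \left(-12 - 1\right) \left(-1\right)\right)^{2}}{9 \left(- \left(-12 - 1\right) \left(-1\right) + 6 \sqrt{\left(-12 - 1\right) \left(-1\right)}\right)^{2}}\right) + \frac{1}{-9641} = \left(- \frac{1}{3} + \frac{4 \left(1 - 15 \sqrt{\left(-13\right) \left(-1\right)} + 3 \left(\left(-13\right) \left(-1\right)\right)\right)^{2}}{9 \left(- \left(-13\right) \left(-1\right) + 6 \sqrt{\left(-13\right) \left(-1\right)}\right)^{2}}\right) - \frac{1}{9641} = \left(- \frac{1}{3} + \frac{4 \left(1 - 15 \sqrt{13} + 3 \cdot 13\right)^{2}}{9 \left(\left(-1\right) 13 + 6 \sqrt{13}\right)^{2}}\right) - \frac{1}{9641} = \left(- \frac{1}{3} + \frac{4 \left(1 - 15 \sqrt{13} + 39\right)^{2}}{9 \left(-13 + 6 \sqrt{13}\right)^{2}}\right) - \frac{1}{9641} = \left(- \frac{1}{3} + \frac{4 \left(40 - 15 \sqrt{13}\right)^{2}}{9 \left(-13 + 6 \sqrt{13}\right)^{2}}\right) - \frac{1}{9641} = - \frac{9644}{28923} + \frac{4 \left(40 - 15 \sqrt{13}\right)^{2}}{9 \left(-13 + 6 \sqrt{13}\right)^{2}}$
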